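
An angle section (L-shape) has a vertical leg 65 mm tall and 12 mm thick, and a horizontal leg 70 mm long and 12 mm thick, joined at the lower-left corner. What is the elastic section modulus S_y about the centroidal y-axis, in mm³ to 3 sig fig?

Split into non-overlapping primitives; take the origin at the lower-left of the bounding box.
Vertical leg: 12 × 65, A = 780 mm², x = 6 mm, Ī = 9 360 mm⁴.
Horizontal leg (remainder): 58 × 12, A = 696 mm², x = 41 mm, Ī = 195 112 mm⁴.
Centroid: x̄ = ΣA·x / ΣA = 22.504 mm.
Transfer each piece to the centroidal y-axis using Ī + A·d² with d = x − 22.504:
  vertical leg: d = -16.504 mm → contributes +221 820 mm⁴
  horizontal leg (remainder): d = 18.496 mm → contributes +433 213 mm⁴
Total I = 655 033 mm⁴.
Extreme fibre distance c = 47.496 mm; S = I/c = 13 791 mm³.

S_y ≈ 1.38 × 10⁴ mm³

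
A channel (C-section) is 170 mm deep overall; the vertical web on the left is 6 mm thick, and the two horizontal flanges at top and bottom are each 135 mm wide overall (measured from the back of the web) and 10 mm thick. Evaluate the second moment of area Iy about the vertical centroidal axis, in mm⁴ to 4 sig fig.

Decompose the section into non-overlapping parts with the origin at the bottom-left of its bounding rectangle.
Web: 6 × 170, A = 1 020 mm², x = 3 mm, Ī = 3 060 mm⁴.
Top flange (beyond web): 129 × 10, A = 1 290 mm², x = 70.5 mm, Ī = 1 788 908 mm⁴.
Bottom flange (beyond web): 129 × 10, A = 1 290 mm², x = 70.5 mm, Ī = 1 788 908 mm⁴.
Centroid: x̄ = ΣA·x / ΣA = 51.375 mm.
Transfer each piece to the vertical centroidal axis using Ī + A·d² with d = x − 51.375:
  web: d = -48.375 mm → contributes +2 390 003 mm⁴
  top flange (beyond web): d = 19.125 mm → contributes +2 260 745 mm⁴
  bottom flange (beyond web): d = 19.125 mm → contributes +2 260 745 mm⁴
Total I = 6 911 494 mm⁴.

Iy ≈ 6.911 × 10⁶ mm⁴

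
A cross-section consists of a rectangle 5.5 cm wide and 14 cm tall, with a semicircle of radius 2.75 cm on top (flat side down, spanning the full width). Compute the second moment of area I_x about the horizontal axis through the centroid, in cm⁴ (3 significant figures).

I_x ≈ 1950 cm⁴

Break the section into simple shapes (no overlaps), measuring from the bottom-left corner of the bounding box.
Rectangular body: 5.5 × 14, A = 77 cm², y = 7 cm, Ī = 1257.7 cm⁴.
Semicircular cap: semicircle r = 2.75, A = 11.879 cm², y = 15.167 cm, Ī = 6.2772 cm⁴.
Centroid: ȳ = ΣA·y / ΣA = 8.0916 cm.
Transfer each piece to the horizontal axis through the centroid using Ī + A·d² with d = y − 8.0916:
  rectangular body: d = -1.0916 cm → contributes +1349.4 cm⁴
  semicircular cap: d = 7.0756 cm → contributes +600.99 cm⁴
Total I = 1950.4 cm⁴.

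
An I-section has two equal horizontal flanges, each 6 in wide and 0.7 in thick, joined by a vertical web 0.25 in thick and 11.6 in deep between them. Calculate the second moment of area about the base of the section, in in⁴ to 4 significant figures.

Break the section into simple shapes (no overlaps), measuring from the bottom-left corner of the bounding box.
Bottom flange: 6 × 0.7, A = 4.2 in², y = 0.35 in, Ī = 0.1715 in⁴.
Web: 0.25 × 11.6, A = 2.9 in², y = 6.5 in, Ī = 32.5187 in⁴.
Top flange: 6 × 0.7, A = 4.2 in², y = 12.65 in, Ī = 0.1715 in⁴.
Transfer each piece to the bottom edge using Ī + A·d² with d = y − 0:
  bottom flange: d = 0.35 in → contributes +0.686 in⁴
  web: d = 6.5 in → contributes +155.044 in⁴
  top flange: d = 12.65 in → contributes +672.266 in⁴
Total I = 827.996 in⁴.

I_base ≈ 828.0 in⁴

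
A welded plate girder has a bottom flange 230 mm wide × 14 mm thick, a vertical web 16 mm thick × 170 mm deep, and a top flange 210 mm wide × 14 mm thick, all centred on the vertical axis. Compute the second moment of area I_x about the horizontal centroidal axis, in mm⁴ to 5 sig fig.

I_x ≈ 5.8715 × 10⁷ mm⁴

Decompose the section into non-overlapping parts with the origin at the bottom-left of its bounding rectangle.
Bottom plate: 230 × 14, A = 3 220 mm², y = 7 mm, Ī = 52593.33 mm⁴.
Web plate: 16 × 170, A = 2 720 mm², y = 99 mm, Ī = 6 550 667 mm⁴.
Top plate: 210 × 14, A = 2 940 mm², y = 191 mm, Ī = 48 020 mm⁴.
Centroid: ȳ = ΣA·y / ΣA = 96.0991 mm.
Transfer each piece to the horizontal centroidal axis using Ī + A·d² with d = y − 96.0991:
  bottom plate: d = -89.0991 mm → contributes +25 615 045 mm⁴
  web plate: d = 2.900901 mm → contributes +6 573 556 mm⁴
  top plate: d = 94.9009 mm → contributes +26 526 192 mm⁴
Total I = 58 714 793 mm⁴.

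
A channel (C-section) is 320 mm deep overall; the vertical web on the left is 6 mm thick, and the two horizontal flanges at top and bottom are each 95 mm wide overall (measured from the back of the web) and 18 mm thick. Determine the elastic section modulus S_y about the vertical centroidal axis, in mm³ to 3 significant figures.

Break the section into simple shapes (no overlaps), measuring from the bottom-left corner of the bounding box.
Web: 6 × 320, A = 1 920 mm², x = 3 mm, Ī = 5 760 mm⁴.
Top flange (beyond web): 89 × 18, A = 1 602 mm², x = 50.5 mm, Ī = 1 057 454 mm⁴.
Bottom flange (beyond web): 89 × 18, A = 1 602 mm², x = 50.5 mm, Ī = 1 057 454 mm⁴.
Centroid: x̄ = ΣA·x / ΣA = 32.701 mm.
Transfer each piece to the vertical centroidal axis using Ī + A·d² with d = x − 32.701:
  web: d = -29.701 mm → contributes +1 699 533 mm⁴
  top flange (beyond web): d = 17.799 mm → contributes +1 564 951 mm⁴
  bottom flange (beyond web): d = 17.799 mm → contributes +1 564 951 mm⁴
Total I = 4 829 435 mm⁴.
Extreme fibre distance c = 62.299 mm; S = I/c = 77 521 mm³.

S_y ≈ 7.75 × 10⁴ mm³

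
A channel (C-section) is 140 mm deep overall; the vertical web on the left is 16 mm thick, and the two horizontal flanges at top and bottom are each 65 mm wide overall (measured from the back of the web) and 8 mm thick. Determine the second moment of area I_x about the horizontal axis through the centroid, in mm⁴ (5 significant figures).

I_x ≈ 7.0780 × 10⁶ mm⁴

Treat the section as a set of non-overlapping primitives; coordinates are from the bounding-box lower-left.
Web: 16 × 140, A = 2 240 mm², y = 70 mm, Ī = 3 658 667 mm⁴.
Top flange (beyond web): 49 × 8, A = 392 mm², y = 136 mm, Ī = 2090.667 mm⁴.
Bottom flange (beyond web): 49 × 8, A = 392 mm², y = 4 mm, Ī = 2090.667 mm⁴.
By symmetry the centroid is at mid-height, ȳ = 70 mm.
Transfer each piece to the horizontal axis through the centroid using Ī + A·d² with d = y − 70:
  web: d = 0 mm → contributes +3 658 667 mm⁴
  top flange (beyond web): d = 66 mm → contributes +1 709 643 mm⁴
  bottom flange (beyond web): d = -66 mm → contributes +1 709 643 mm⁴
Total I = 7 077 952 mm⁴.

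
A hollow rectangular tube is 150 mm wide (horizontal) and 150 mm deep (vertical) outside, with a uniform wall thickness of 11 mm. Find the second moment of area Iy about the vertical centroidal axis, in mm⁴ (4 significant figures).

Treat the section as a set of non-overlapping primitives; coordinates are from the bounding-box lower-left.
Outer rectangle: 150 × 150, A = 22 500 mm², x = 75 mm, Ī = 42 187 500 mm⁴.
Inner void (subtracted): 128 × 128, A = 16 384 mm², x = 75 mm, Ī = 22 369 621 mm⁴.
By symmetry the centroid is at mid-width, x̄ = 75 mm.
All pieces are centred on the vertical centroidal axis, so I = ΣĪ (holes subtracted) = 19 817 879 mm⁴.

Iy ≈ 1.982 × 10⁷ mm⁴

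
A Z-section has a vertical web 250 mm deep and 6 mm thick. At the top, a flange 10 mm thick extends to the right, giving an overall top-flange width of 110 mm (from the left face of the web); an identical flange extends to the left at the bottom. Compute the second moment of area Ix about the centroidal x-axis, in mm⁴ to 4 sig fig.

Ix ≈ 3.778 × 10⁷ mm⁴

Treat the section as a set of non-overlapping primitives; coordinates are from the bounding-box lower-left.
Web: 6 × 250, A = 1 500 mm², y = 125 mm, Ī = 7 812 500 mm⁴.
Top flange (beyond web): 104 × 10, A = 1 040 mm², y = 245 mm, Ī = 8666.67 mm⁴.
Bottom flange (beyond web): 104 × 10, A = 1 040 mm², y = 5 mm, Ī = 8666.67 mm⁴.
Centroid: ȳ = ΣA·y / ΣA = 125 mm.
Transfer each piece to the centroidal x-axis using Ī + A·d² with d = y − 125:
  web: d = 0 mm → contributes +7 812 500 mm⁴
  top flange (beyond web): d = 120 mm → contributes +14 984 667 mm⁴
  bottom flange (beyond web): d = -120 mm → contributes +14 984 667 mm⁴
Total I = 37 781 833 mm⁴.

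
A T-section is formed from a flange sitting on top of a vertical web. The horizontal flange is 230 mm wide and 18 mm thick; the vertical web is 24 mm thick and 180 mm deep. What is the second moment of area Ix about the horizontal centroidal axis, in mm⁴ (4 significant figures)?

Decompose the section into non-overlapping parts with the origin at the bottom-left of its bounding rectangle.
Flange: 230 × 18, A = 4 140 mm², y = 189 mm, Ī = 111 780 mm⁴.
Web: 24 × 180, A = 4 320 mm², y = 90 mm, Ī = 11 664 000 mm⁴.
Centroid: ȳ = ΣA·y / ΣA = 138.447 mm.
Transfer each piece to the horizontal centroidal axis using Ī + A·d² with d = y − 138.447:
  flange: d = 50.5532 mm → contributes +10 692 068 mm⁴
  web: d = -48.4468 mm → contributes +21 803 443 mm⁴
Total I = 32 495 511 mm⁴.

Ix ≈ 3.250 × 10⁷ mm⁴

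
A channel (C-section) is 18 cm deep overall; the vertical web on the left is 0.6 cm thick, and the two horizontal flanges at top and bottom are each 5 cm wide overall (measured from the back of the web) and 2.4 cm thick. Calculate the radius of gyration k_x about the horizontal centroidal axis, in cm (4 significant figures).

k_x ≈ 7.050 cm

Treat the section as a set of non-overlapping primitives; coordinates are from the bounding-box lower-left.
Web: 0.6 × 18, A = 10.8 cm², y = 9 cm, Ī = 291.6 cm⁴.
Top flange (beyond web): 4.4 × 2.4, A = 10.56 cm², y = 16.8 cm, Ī = 5.0688 cm⁴.
Bottom flange (beyond web): 4.4 × 2.4, A = 10.56 cm², y = 1.2 cm, Ī = 5.0688 cm⁴.
By symmetry the centroid is at mid-height, ȳ = 9 cm.
Transfer each piece to the horizontal centroidal axis using Ī + A·d² with d = y − 9:
  web: d = 0 cm → contributes +291.6 cm⁴
  top flange (beyond web): d = 7.8 cm → contributes +647.539 cm⁴
  bottom flange (beyond web): d = -7.8 cm → contributes +647.539 cm⁴
Total I = 1586.68 cm⁴.
Radius of gyration: k = √(I/A) = √(1586.68 / 31.92) = 7.05039 cm.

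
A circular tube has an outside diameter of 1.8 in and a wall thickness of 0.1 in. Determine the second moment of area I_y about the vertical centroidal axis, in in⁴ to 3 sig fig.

Treat the section as a set of non-overlapping primitives; coordinates are from the bounding-box lower-left.
Outer circle: ⌀1.8, A = 2.5447 in², x = 0.9 in, Ī = 0.5153 in⁴.
Bore (subtracted): ⌀1.6, A = 2.0106 in², x = 0.9 in, Ī = 0.3217 in⁴.
By symmetry the centroid is at mid-width, x̄ = 0.9 in.
All pieces are centred on the vertical centroidal axis, so I = ΣĪ (holes subtracted) = 0.1936 in⁴.

I_y ≈ 0.194 in⁴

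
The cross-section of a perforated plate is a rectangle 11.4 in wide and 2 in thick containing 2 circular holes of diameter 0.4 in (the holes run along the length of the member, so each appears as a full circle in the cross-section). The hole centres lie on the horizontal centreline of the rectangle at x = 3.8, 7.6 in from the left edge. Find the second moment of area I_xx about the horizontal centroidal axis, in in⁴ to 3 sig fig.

I_xx ≈ 7.60 in⁴

Split into non-overlapping primitives; take the origin at the lower-left of the bounding box.
Plate: 11.4 × 2, A = 22.8 in², y = 1 in, Ī = 7.6 in⁴.
Hole 1 (subtracted): ⌀0.4, A = 0.12566 in², y = 1 in, Ī = 0.0012566 in⁴.
Hole 2 (subtracted): ⌀0.4, A = 0.12566 in², y = 1 in, Ī = 0.0012566 in⁴.
By symmetry the centroid is at mid-height, ȳ = 1 in.
All pieces are centred on the horizontal centroidal axis, so I = ΣĪ (holes subtracted) = 7.5975 in⁴.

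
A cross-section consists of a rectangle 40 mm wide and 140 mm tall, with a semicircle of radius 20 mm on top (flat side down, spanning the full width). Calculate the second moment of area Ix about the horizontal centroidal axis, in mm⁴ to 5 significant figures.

Ix ≈ 1.2644 × 10⁷ mm⁴

Split into non-overlapping primitives; take the origin at the lower-left of the bounding box.
Rectangular body: 40 × 140, A = 5 600 mm², y = 70 mm, Ī = 9 146 667 mm⁴.
Semicircular cap: semicircle r = 20, A = 628.3185 mm², y = 148.4883 mm, Ī = 17561.11 mm⁴.
Centroid: ȳ = ΣA·y / ΣA = 77.91797 mm.
Transfer each piece to the horizontal centroidal axis using Ī + A·d² with d = y − 77.91797:
  rectangular body: d = -7.917969 mm → contributes +9 497 754 mm⁴
  semicircular cap: d = 70.5703 mm → contributes +3 146 692 mm⁴
Total I = 12 644 446 mm⁴.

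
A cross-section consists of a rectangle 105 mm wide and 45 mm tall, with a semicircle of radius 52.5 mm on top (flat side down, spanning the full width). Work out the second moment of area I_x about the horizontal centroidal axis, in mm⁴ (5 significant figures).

I_x ≈ 6.1620 × 10⁶ mm⁴

Break the section into simple shapes (no overlaps), measuring from the bottom-left corner of the bounding box.
Rectangular body: 105 × 45, A = 4 725 mm², y = 22.5 mm, Ī = 797343.8 mm⁴.
Semicircular cap: semicircle r = 52.5, A = 4329.507 mm², y = 67.28169 mm, Ī = 833814.2 mm⁴.
Centroid: ȳ = ΣA·y / ΣA = 43.91283 mm.
Transfer each piece to the horizontal centroidal axis using Ī + A·d² with d = y − 43.91283:
  rectangular body: d = -21.41283 mm → contributes +2 963 801 mm⁴
  semicircular cap: d = 23.36886 mm → contributes +3 198 173 mm⁴
Total I = 6 161 974 mm⁴.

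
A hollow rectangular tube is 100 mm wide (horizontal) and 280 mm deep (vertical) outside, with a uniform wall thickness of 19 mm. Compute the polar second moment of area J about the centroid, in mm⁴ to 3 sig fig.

J ≈ 1.28 × 10⁸ mm⁴

Break the section into simple shapes (no overlaps), measuring from the bottom-left corner of the bounding box.
Outer rectangle: 100 × 280, A = 28 000 mm², y = 140 mm, Ī = 182 933 333 mm⁴.
Inner void (subtracted): 62 × 242, A = 15 004 mm², y = 140 mm, Ī = 73 224 521 mm⁴.
By symmetry the centroid is at mid-height, ȳ = 140 mm.
All pieces are centred on the centroidal x-axis, so I = ΣĪ (holes subtracted) = 109 708 812 mm⁴.
Repeating about the centroidal y-axis gives I_y = 18 527 052 mm⁴.
Polar second moment: J = I_x + I_y = 128 235 864 mm⁴.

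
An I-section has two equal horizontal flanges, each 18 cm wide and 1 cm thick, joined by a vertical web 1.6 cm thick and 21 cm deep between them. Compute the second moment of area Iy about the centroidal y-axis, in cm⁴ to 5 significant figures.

Break the section into simple shapes (no overlaps), measuring from the bottom-left corner of the bounding box.
Bottom flange: 18 × 1, A = 18 cm², x = 9 cm, Ī = 486 cm⁴.
Web: 1.6 × 21, A = 33.6 cm², x = 9 cm, Ī = 7.168 cm⁴.
Top flange: 18 × 1, A = 18 cm², x = 9 cm, Ī = 486 cm⁴.
By symmetry the centroid is at mid-width, x̄ = 9 cm.
All pieces are centred on the centroidal y-axis, so I = ΣĪ = 979.168 cm⁴.

Iy ≈ 979.17 cm⁴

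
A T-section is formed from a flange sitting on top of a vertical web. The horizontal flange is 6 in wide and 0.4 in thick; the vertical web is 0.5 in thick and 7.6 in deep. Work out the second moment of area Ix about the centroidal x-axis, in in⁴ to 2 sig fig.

Ix ≈ 42 in⁴

Treat the section as a set of non-overlapping primitives; coordinates are from the bounding-box lower-left.
Flange: 6 × 0.4, A = 2.4 in², y = 7.8 in, Ī = 0.032 in⁴.
Web: 0.5 × 7.6, A = 3.8 in², y = 3.8 in, Ī = 18.29 in⁴.
Centroid: ȳ = ΣA·y / ΣA = 5.348 in.
Transfer each piece to the centroidal x-axis using Ī + A·d² with d = y − 5.348:
  flange: d = 2.452 in → contributes +14.46 in⁴
  web: d = -1.548 in → contributes +27.4 in⁴
Total I = 41.86 in⁴.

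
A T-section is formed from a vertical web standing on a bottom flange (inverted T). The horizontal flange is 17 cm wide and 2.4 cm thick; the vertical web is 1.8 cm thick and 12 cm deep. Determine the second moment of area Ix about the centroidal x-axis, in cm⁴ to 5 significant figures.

Ix ≈ 1010.9 cm⁴

Treat the section as a set of non-overlapping primitives; coordinates are from the bounding-box lower-left.
Flange: 17 × 2.4, A = 40.8 cm², y = 1.2 cm, Ī = 19.584 cm⁴.
Web: 1.8 × 12, A = 21.6 cm², y = 8.4 cm, Ī = 259.2 cm⁴.
Centroid: ȳ = ΣA·y / ΣA = 3.692308 cm.
Transfer each piece to the centroidal x-axis using Ī + A·d² with d = y − 3.692308:
  flange: d = -2.492308 cm → contributes +273.0172 cm⁴
  web: d = 4.707692 cm → contributes +737.9071 cm⁴
Total I = 1010.924 cm⁴.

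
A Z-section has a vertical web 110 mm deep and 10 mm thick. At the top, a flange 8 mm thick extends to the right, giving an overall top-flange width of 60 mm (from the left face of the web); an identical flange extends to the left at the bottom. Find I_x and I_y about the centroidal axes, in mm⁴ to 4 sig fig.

I_x ≈ 3.194 × 10⁶ mm⁴, I_y ≈ 8.958 × 10⁵ mm⁴

Treat the section as a set of non-overlapping primitives; coordinates are from the bounding-box lower-left.
Web: 10 × 110, A = 1 100 mm², y = 55 mm, Ī = 1 109 167 mm⁴.
Top flange (beyond web): 50 × 8, A = 400 mm², y = 106 mm, Ī = 2133.33 mm⁴.
Bottom flange (beyond web): 50 × 8, A = 400 mm², y = 4 mm, Ī = 2133.33 mm⁴.
Centroid: ȳ = ΣA·y / ΣA = 55 mm.
Transfer each piece to the centroidal x-axis using Ī + A·d² with d = y − 55:
  web: d = 0 mm → contributes +1 109 167 mm⁴
  top flange (beyond web): d = 51 mm → contributes +1 042 533 mm⁴
  bottom flange (beyond web): d = -51 mm → contributes +1 042 533 mm⁴
Total I = 3 194 233 mm⁴.
For the y-axis: x̄ = 55 mm.
Repeating about the centroidal y-axis gives I_y = 895 833 mm⁴.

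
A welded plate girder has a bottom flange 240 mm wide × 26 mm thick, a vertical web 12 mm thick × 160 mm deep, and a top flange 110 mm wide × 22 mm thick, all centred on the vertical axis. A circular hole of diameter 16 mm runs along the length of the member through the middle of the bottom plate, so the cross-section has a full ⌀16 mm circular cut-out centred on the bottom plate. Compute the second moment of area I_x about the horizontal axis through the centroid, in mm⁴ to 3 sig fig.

Split into non-overlapping primitives; take the origin at the lower-left of the bounding box.
Bottom plate: 240 × 26, A = 6 240 mm², y = 13 mm, Ī = 351 520 mm⁴.
Web plate: 12 × 160, A = 1 920 mm², y = 106 mm, Ī = 4 096 000 mm⁴.
Top plate: 110 × 22, A = 2 420 mm², y = 197 mm, Ī = 97 607 mm⁴.
Hole (subtracted): ⌀16, A = 201.06 mm², y = 13 mm, Ī = 3 217 mm⁴.
Centroid: ȳ = ΣA·y / ΣA = 73.106 mm.
Transfer each piece to the horizontal axis through the centroid using Ī + A·d² with d = y − 73.106:
  bottom plate: d = -60.106 mm → contributes +22 895 219 mm⁴
  web plate: d = 32.894 mm → contributes +6 173 426 mm⁴
  top plate: d = 123.89 mm → contributes +37 243 732 mm⁴
  hole: d = -60.106 mm → contributes −729 608 mm⁴
Total I = 65 582 769 mm⁴.

I_x ≈ 6.56 × 10⁷ mm⁴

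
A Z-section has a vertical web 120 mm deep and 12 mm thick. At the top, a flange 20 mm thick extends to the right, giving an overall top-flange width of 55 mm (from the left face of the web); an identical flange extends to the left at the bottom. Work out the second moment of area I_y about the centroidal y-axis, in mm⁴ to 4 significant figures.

I_y ≈ 1.583 × 10⁶ mm⁴

Treat the section as a set of non-overlapping primitives; coordinates are from the bounding-box lower-left.
Web: 12 × 120, A = 1 440 mm², x = 49 mm, Ī = 17 280 mm⁴.
Top flange (beyond web): 43 × 20, A = 860 mm², x = 76.5 mm, Ī = 132 512 mm⁴.
Bottom flange (beyond web): 43 × 20, A = 860 mm², x = 21.5 mm, Ī = 132 512 mm⁴.
Centroid: x̄ = ΣA·x / ΣA = 49 mm.
Transfer each piece to the centroidal y-axis using Ī + A·d² with d = x − 49:
  web: d = 0 mm → contributes +17 280 mm⁴
  top flange (beyond web): d = 27.5 mm → contributes +782 887 mm⁴
  bottom flange (beyond web): d = -27.5 mm → contributes +782 887 mm⁴
Total I = 1 583 053 mm⁴.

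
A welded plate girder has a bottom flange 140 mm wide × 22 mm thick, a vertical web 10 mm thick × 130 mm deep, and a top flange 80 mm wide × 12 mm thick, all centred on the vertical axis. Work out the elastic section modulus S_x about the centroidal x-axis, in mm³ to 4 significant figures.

S_x ≈ 1.799 × 10⁵ mm³

Decompose the section into non-overlapping parts with the origin at the bottom-left of its bounding rectangle.
Bottom plate: 140 × 22, A = 3 080 mm², y = 11 mm, Ī = 124 227 mm⁴.
Web plate: 10 × 130, A = 1 300 mm², y = 87 mm, Ī = 1 830 833 mm⁴.
Top plate: 80 × 12, A = 960 mm², y = 158 mm, Ī = 11 520 mm⁴.
Centroid: ȳ = ΣA·y / ΣA = 55.9288 mm.
Transfer each piece to the centroidal x-axis using Ī + A·d² with d = y − 55.9288:
  bottom plate: d = -44.9288 mm → contributes +6 341 516 mm⁴
  web plate: d = 31.0712 mm → contributes +3 085 875 mm⁴
  top plate: d = 102.071 mm → contributes +10 013 301 mm⁴
Total I = 19 440 693 mm⁴.
Extreme fibre distance c = 108.071 mm; S = I/c = 179 888 mm³.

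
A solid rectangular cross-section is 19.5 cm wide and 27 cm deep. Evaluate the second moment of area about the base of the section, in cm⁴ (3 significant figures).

The section: 19.5 × 27, A = 526.5 cm², y = 13.5 cm, Ī = 31 985 cm⁴.
Transfer it to the bottom edge using Ī + A·d² with d = y − 0:
  the section: d = 13.5 cm → contributes +127 940 cm⁴
Total I = 127 940 cm⁴.

I_base ≈ 1.28 × 10⁵ cm⁴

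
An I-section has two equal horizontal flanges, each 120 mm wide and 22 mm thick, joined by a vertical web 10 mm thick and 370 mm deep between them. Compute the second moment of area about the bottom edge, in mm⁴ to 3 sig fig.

I_base ≈ 6.30 × 10⁸ mm⁴

Treat the section as a set of non-overlapping primitives; coordinates are from the bounding-box lower-left.
Bottom flange: 120 × 22, A = 2 640 mm², y = 11 mm, Ī = 106 480 mm⁴.
Web: 10 × 370, A = 3 700 mm², y = 207 mm, Ī = 42 210 833 mm⁴.
Top flange: 120 × 22, A = 2 640 mm², y = 403 mm, Ī = 106 480 mm⁴.
Transfer each piece to the bottom edge using Ī + A·d² with d = y − 0:
  bottom flange: d = 11 mm → contributes +425 920 mm⁴
  web: d = 207 mm → contributes +200 752 133 mm⁴
  top flange: d = 403 mm → contributes +428 866 240 mm⁴
Total I = 630 044 293 mm⁴.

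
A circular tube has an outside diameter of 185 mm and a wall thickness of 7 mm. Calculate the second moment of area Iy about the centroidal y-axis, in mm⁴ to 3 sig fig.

Iy ≈ 1.55 × 10⁷ mm⁴

Treat the section as a set of non-overlapping primitives; coordinates are from the bounding-box lower-left.
Outer circle: ⌀185, A = 26 880 mm², x = 92.5 mm, Ī = 57 498 539 mm⁴.
Bore (subtracted): ⌀171, A = 22 966 mm², x = 92.5 mm, Ī = 41 971 485 mm⁴.
By symmetry the centroid is at mid-width, x̄ = 92.5 mm.
All pieces are centred on the centroidal y-axis, so I = ΣĪ (holes subtracted) = 15 527 054 mm⁴.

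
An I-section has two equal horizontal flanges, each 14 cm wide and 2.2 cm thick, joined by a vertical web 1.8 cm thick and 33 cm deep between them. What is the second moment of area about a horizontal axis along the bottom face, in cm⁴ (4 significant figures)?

Decompose the section into non-overlapping parts with the origin at the bottom-left of its bounding rectangle.
Bottom flange: 14 × 2.2, A = 30.8 cm², y = 1.1 cm, Ī = 12.4227 cm⁴.
Web: 1.8 × 33, A = 59.4 cm², y = 18.7 cm, Ī = 5390.55 cm⁴.
Top flange: 14 × 2.2, A = 30.8 cm², y = 36.3 cm, Ī = 12.4227 cm⁴.
Transfer each piece to the base of the section using Ī + A·d² with d = y − 0:
  bottom flange: d = 1.1 cm → contributes +49.6907 cm⁴
  web: d = 18.7 cm → contributes +26162.1 cm⁴
  top flange: d = 36.3 cm → contributes +40597.3 cm⁴
Total I = 66809.1 cm⁴.

I_base ≈ 6.681 × 10⁴ cm⁴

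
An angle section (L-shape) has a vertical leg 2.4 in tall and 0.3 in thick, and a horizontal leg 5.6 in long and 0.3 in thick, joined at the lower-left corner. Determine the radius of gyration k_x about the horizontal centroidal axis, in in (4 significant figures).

Split into non-overlapping primitives; take the origin at the lower-left of the bounding box.
Vertical leg: 0.3 × 2.4, A = 0.72 in², y = 1.2 in, Ī = 0.3456 in⁴.
Horizontal leg (remainder): 5.3 × 0.3, A = 1.59 in², y = 0.15 in, Ī = 0.011925 in⁴.
Centroid: ȳ = ΣA·y / ΣA = 0.477273 in.
Transfer each piece to the horizontal centroidal axis using Ī + A·d² with d = y − 0.477273:
  vertical leg: d = 0.722727 in → contributes +0.721681 in⁴
  horizontal leg (remainder): d = -0.327273 in → contributes +0.182226 in⁴
Total I = 0.903907 in⁴.
Radius of gyration: k = √(I/A) = √(0.903907 / 2.31) = 0.625541 in.

k_x ≈ 0.6255 in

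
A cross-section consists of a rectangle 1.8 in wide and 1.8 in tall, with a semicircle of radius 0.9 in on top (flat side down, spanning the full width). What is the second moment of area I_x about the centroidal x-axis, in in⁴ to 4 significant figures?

I_x ≈ 2.448 in⁴

Break the section into simple shapes (no overlaps), measuring from the bottom-left corner of the bounding box.
Rectangular body: 1.8 × 1.8, A = 3.24 in², y = 0.9 in, Ī = 0.8748 in⁴.
Semicircular cap: semicircle r = 0.9, A = 1.27235 in², y = 2.18197 in, Ī = 0.0720115 in⁴.
Centroid: ȳ = ΣA·y / ΣA = 1.26148 in.
Transfer each piece to the centroidal x-axis using Ī + A·d² with d = y − 1.26148:
  rectangular body: d = -0.361477 in → contributes +1.29816 in⁴
  semicircular cap: d = 0.920495 in → contributes +1.15008 in⁴
Total I = 2.44824 in⁴.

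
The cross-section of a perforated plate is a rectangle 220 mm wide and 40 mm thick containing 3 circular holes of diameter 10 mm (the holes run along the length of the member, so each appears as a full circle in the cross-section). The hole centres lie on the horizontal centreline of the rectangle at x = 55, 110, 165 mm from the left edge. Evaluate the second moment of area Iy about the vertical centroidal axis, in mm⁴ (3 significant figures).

Iy ≈ 3.50 × 10⁷ mm⁴

Decompose the section into non-overlapping parts with the origin at the bottom-left of its bounding rectangle.
Plate: 220 × 40, A = 8 800 mm², x = 110 mm, Ī = 35 493 333 mm⁴.
Hole 1 (subtracted): ⌀10, A = 78.54 mm², x = 55 mm, Ī = 490.87 mm⁴.
Hole 2 (subtracted): ⌀10, A = 78.54 mm², x = 110 mm, Ī = 490.87 mm⁴.
Hole 3 (subtracted): ⌀10, A = 78.54 mm², x = 165 mm, Ī = 490.87 mm⁴.
By symmetry the centroid is at mid-width, x̄ = 110 mm.
Transfer each piece to the vertical centroidal axis using Ī + A·d² with d = x − 110:
  plate: d = 0 mm → contributes +35 493 333 mm⁴
  hole 1: d = -55 mm → contributes −238 074 mm⁴
  hole 2: d = 0 mm → contributes −490.87 mm⁴
  hole 3: d = 55 mm → contributes −238 074 mm⁴
Total I = 35 016 695 mm⁴.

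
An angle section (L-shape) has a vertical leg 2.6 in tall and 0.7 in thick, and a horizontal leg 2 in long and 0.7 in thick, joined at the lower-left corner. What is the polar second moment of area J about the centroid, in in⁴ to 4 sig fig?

Split into non-overlapping primitives; take the origin at the lower-left of the bounding box.
Vertical leg: 0.7 × 2.6, A = 1.82 in², y = 1.3 in, Ī = 1.02527 in⁴.
Horizontal leg (remainder): 1.3 × 0.7, A = 0.91 in², y = 0.35 in, Ī = 0.0371583 in⁴.
Centroid: ȳ = ΣA·y / ΣA = 0.983333 in.
Transfer each piece to the centroidal x-axis using Ī + A·d² with d = y − 0.983333:
  vertical leg: d = 0.316667 in → contributes +1.20777 in⁴
  horizontal leg (remainder): d = -0.633333 in → contributes +0.402169 in⁴
Total I = 1.60994 in⁴.
For the y-axis: x̄ = 0.683333 in.
Repeating about the centroidal y-axis gives I_y = 0.809142 in⁴.
Polar second moment: J = I_x + I_y = 2.41908 in⁴.

J ≈ 2.419 in⁴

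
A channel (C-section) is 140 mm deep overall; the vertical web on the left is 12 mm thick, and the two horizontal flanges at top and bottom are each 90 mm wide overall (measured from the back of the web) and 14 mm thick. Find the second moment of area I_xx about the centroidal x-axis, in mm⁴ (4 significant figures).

I_xx ≈ 1.145 × 10⁷ mm⁴

Decompose the section into non-overlapping parts with the origin at the bottom-left of its bounding rectangle.
Web: 12 × 140, A = 1 680 mm², y = 70 mm, Ī = 2 744 000 mm⁴.
Top flange (beyond web): 78 × 14, A = 1 092 mm², y = 133 mm, Ī = 17 836 mm⁴.
Bottom flange (beyond web): 78 × 14, A = 1 092 mm², y = 7 mm, Ī = 17 836 mm⁴.
By symmetry the centroid is at mid-height, ȳ = 70 mm.
Transfer each piece to the centroidal x-axis using Ī + A·d² with d = y − 70:
  web: d = 0 mm → contributes +2 744 000 mm⁴
  top flange (beyond web): d = 63 mm → contributes +4 351 984 mm⁴
  bottom flange (beyond web): d = -63 mm → contributes +4 351 984 mm⁴
Total I = 11 447 968 mm⁴.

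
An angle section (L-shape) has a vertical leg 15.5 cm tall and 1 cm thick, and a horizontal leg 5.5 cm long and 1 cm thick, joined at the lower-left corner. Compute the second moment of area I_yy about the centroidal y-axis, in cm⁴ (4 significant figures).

I_yy ≈ 35.26 cm⁴

Break the section into simple shapes (no overlaps), measuring from the bottom-left corner of the bounding box.
Vertical leg: 1 × 15.5, A = 15.5 cm², x = 0.5 cm, Ī = 1.29167 cm⁴.
Horizontal leg (remainder): 4.5 × 1, A = 4.5 cm², x = 3.25 cm, Ī = 7.59375 cm⁴.
Centroid: x̄ = ΣA·x / ΣA = 1.11875 cm.
Transfer each piece to the centroidal y-axis using Ī + A·d² with d = x − 1.11875:
  vertical leg: d = -0.61875 cm → contributes +7.22587 cm⁴
  horizontal leg (remainder): d = 2.13125 cm → contributes +28.0338 cm⁴
Total I = 35.2596 cm⁴.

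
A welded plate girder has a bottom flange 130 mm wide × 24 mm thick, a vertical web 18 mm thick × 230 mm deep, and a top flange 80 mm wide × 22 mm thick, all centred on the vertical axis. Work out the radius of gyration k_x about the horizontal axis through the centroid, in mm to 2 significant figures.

k_x ≈ 100 mm

Treat the section as a set of non-overlapping primitives; coordinates are from the bounding-box lower-left.
Bottom plate: 130 × 24, A = 3 120 mm², y = 12 mm, Ī = 149 760 mm⁴.
Web plate: 18 × 230, A = 4 140 mm², y = 139 mm, Ī = 18 250 500 mm⁴.
Top plate: 80 × 22, A = 1 760 mm², y = 265 mm, Ī = 70 987 mm⁴.
Centroid: ȳ = ΣA·y / ΣA = 119.7 mm.
Transfer each piece to the horizontal axis through the centroid using Ī + A·d² with d = y − 119.7:
  bottom plate: d = -107.7 mm → contributes +36 310 195 mm⁴
  web plate: d = 19.34 mm → contributes +19 799 597 mm⁴
  top plate: d = 145.3 mm → contributes +37 250 609 mm⁴
Total I = 93 360 401 mm⁴.
Radius of gyration: k = √(I/A) = √(93 360 401 / 9 020) = 101.7 mm.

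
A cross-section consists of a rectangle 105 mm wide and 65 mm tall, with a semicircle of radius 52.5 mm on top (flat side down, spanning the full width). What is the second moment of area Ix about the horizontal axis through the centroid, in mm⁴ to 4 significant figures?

Split into non-overlapping primitives; take the origin at the lower-left of the bounding box.
Rectangular body: 105 × 65, A = 6 825 mm², y = 32.5 mm, Ī = 2 402 969 mm⁴.
Semicircular cap: semicircle r = 52.5, A = 4329.51 mm², y = 87.2817 mm, Ī = 833 814 mm⁴.
Centroid: ȳ = ΣA·y / ΣA = 53.763 mm.
Transfer each piece to the horizontal axis through the centroid using Ī + A·d² with d = y − 53.763:
  rectangular body: d = -21.263 mm → contributes +5 488 640 mm⁴
  semicircular cap: d = 33.5187 mm → contributes +5 698 042 mm⁴
Total I = 11 186 682 mm⁴.

Ix ≈ 1.119 × 10⁷ mm⁴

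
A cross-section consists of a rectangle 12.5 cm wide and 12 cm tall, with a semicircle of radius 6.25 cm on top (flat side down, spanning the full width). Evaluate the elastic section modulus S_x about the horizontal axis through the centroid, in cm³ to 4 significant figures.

S_x ≈ 536.8 cm³

Break the section into simple shapes (no overlaps), measuring from the bottom-left corner of the bounding box.
Rectangular body: 12.5 × 12, A = 150 cm², y = 6 cm, Ī = 1 800 cm⁴.
Semicircular cap: semicircle r = 6.25, A = 61.3592 cm², y = 14.6526 cm, Ī = 167.476 cm⁴.
Centroid: ȳ = ΣA·y / ΣA = 8.51191 cm.
Transfer each piece to the horizontal axis through the centroid using Ī + A·d² with d = y − 8.51191:
  rectangular body: d = -2.51191 cm → contributes +2746.46 cm⁴
  semicircular cap: d = 6.14067 cm → contributes +2481.2 cm⁴
Total I = 5227.65 cm⁴.
Extreme fibre distance c = 9.73809 cm; S = I/c = 536.826 cm³.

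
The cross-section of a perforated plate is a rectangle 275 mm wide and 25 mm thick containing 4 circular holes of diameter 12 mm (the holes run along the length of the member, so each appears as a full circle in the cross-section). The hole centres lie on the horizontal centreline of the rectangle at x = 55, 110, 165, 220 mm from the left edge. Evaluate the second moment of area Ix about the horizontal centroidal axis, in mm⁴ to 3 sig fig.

Ix ≈ 3.54 × 10⁵ mm⁴

Break the section into simple shapes (no overlaps), measuring from the bottom-left corner of the bounding box.
Plate: 275 × 25, A = 6 875 mm², y = 12.5 mm, Ī = 358 073 mm⁴.
Hole 1 (subtracted): ⌀12, A = 113.1 mm², y = 12.5 mm, Ī = 1017.9 mm⁴.
Hole 2 (subtracted): ⌀12, A = 113.1 mm², y = 12.5 mm, Ī = 1017.9 mm⁴.
Hole 3 (subtracted): ⌀12, A = 113.1 mm², y = 12.5 mm, Ī = 1017.9 mm⁴.
Hole 4 (subtracted): ⌀12, A = 113.1 mm², y = 12.5 mm, Ī = 1017.9 mm⁴.
By symmetry the centroid is at mid-height, ȳ = 12.5 mm.
All pieces are centred on the horizontal centroidal axis, so I = ΣĪ (holes subtracted) = 354 001 mm⁴.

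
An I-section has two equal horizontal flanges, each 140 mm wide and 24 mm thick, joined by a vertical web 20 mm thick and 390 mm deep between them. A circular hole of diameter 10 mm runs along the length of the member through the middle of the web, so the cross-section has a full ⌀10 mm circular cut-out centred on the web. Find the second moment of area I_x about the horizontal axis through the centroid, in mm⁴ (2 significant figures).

Break the section into simple shapes (no overlaps), measuring from the bottom-left corner of the bounding box.
Bottom flange: 140 × 24, A = 3 360 mm², y = 12 mm, Ī = 161 280 mm⁴.
Web: 20 × 390, A = 7 800 mm², y = 219 mm, Ī = 98 865 000 mm⁴.
Top flange: 140 × 24, A = 3 360 mm², y = 426 mm, Ī = 161 280 mm⁴.
Hole (subtracted): ⌀10, A = 78.54 mm², y = 219 mm, Ī = 490.9 mm⁴.
By symmetry the centroid is at mid-height, ȳ = 219 mm.
Transfer each piece to the horizontal axis through the centroid using Ī + A·d² with d = y − 219:
  bottom flange: d = -207 mm → contributes +144 133 920 mm⁴
  web: d = 0 mm → contributes +98 865 000 mm⁴
  top flange: d = 207 mm → contributes +144 133 920 mm⁴
  hole: d = 0 mm → contributes −490.9 mm⁴
Total I = 387 132 349 mm⁴.

I_x ≈ 3.9 × 10⁸ mm⁴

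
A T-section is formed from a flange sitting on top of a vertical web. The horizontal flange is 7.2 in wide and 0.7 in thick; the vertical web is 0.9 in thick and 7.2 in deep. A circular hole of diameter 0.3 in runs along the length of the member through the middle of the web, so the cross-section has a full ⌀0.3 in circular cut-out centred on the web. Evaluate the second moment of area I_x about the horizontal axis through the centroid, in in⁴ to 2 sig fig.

Split into non-overlapping primitives; take the origin at the lower-left of the bounding box.
Flange: 7.2 × 0.7, A = 5.04 in², y = 7.55 in, Ī = 0.2058 in⁴.
Web: 0.9 × 7.2, A = 6.48 in², y = 3.6 in, Ī = 27.99 in⁴.
Hole (subtracted): ⌀0.3, A = 0.07069 in², y = 3.6 in, Ī = 0.0003976 in⁴.
Centroid: ȳ = ΣA·y / ΣA = 5.339 in.
Transfer each piece to the horizontal axis through the centroid using Ī + A·d² with d = y − 5.339:
  flange: d = 2.211 in → contributes +24.85 in⁴
  web: d = -1.739 in → contributes +47.59 in⁴
  hole: d = -1.739 in → contributes −0.2141 in⁴
Total I = 72.22 in⁴.

I_x ≈ 72 in⁴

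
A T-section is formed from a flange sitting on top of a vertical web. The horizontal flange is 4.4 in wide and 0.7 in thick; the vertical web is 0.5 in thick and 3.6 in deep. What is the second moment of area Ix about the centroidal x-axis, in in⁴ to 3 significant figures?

Decompose the section into non-overlapping parts with the origin at the bottom-left of its bounding rectangle.
Flange: 4.4 × 0.7, A = 3.08 in², y = 3.95 in, Ī = 0.12577 in⁴.
Web: 0.5 × 3.6, A = 1.8 in², y = 1.8 in, Ī = 1.944 in⁴.
Centroid: ȳ = ΣA·y / ΣA = 3.157 in.
Transfer each piece to the centroidal x-axis using Ī + A·d² with d = y − 3.157:
  flange: d = 0.79303 in → contributes +2.0628 in⁴
  web: d = -1.357 in → contributes +5.2584 in⁴
Total I = 7.3212 in⁴.

Ix ≈ 7.32 in⁴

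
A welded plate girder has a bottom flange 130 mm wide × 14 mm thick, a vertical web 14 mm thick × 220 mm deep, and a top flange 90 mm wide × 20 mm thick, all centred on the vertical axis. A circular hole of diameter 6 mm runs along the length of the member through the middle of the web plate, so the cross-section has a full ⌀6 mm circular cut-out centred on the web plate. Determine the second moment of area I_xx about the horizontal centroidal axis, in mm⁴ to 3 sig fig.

I_xx ≈ 6.33 × 10⁷ mm⁴

Split into non-overlapping primitives; take the origin at the lower-left of the bounding box.
Bottom plate: 130 × 14, A = 1 820 mm², y = 7 mm, Ī = 29 727 mm⁴.
Web plate: 14 × 220, A = 3 080 mm², y = 124 mm, Ī = 12 422 667 mm⁴.
Top plate: 90 × 20, A = 1 800 mm², y = 244 mm, Ī = 60 000 mm⁴.
Hole (subtracted): ⌀6, A = 28.274 mm², y = 124 mm, Ī = 63.617 mm⁴.
Centroid: ȳ = ΣA·y / ΣA = 124.46 mm.
Transfer each piece to the horizontal centroidal axis using Ī + A·d² with d = y − 124.46:
  bottom plate: d = -117.46 mm → contributes +25 139 420 mm⁴
  web plate: d = -0.45865 mm → contributes +12 423 315 mm⁴
  top plate: d = 119.54 mm → contributes +25 782 241 mm⁴
  hole: d = -0.45865 mm → contributes −69.565 mm⁴
Total I = 63 344 906 mm⁴.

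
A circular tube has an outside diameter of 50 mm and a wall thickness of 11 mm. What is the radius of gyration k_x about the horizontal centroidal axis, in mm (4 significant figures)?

k_x ≈ 14.33 mm

Decompose the section into non-overlapping parts with the origin at the bottom-left of its bounding rectangle.
Outer circle: ⌀50, A = 1963.5 mm², y = 25 mm, Ī = 306 796 mm⁴.
Bore (subtracted): ⌀28, A = 615.752 mm², y = 25 mm, Ī = 30171.9 mm⁴.
By symmetry the centroid is at mid-height, ȳ = 25 mm.
All pieces are centred on the horizontal centroidal axis, so I = ΣĪ (holes subtracted) = 276 624 mm⁴.
Radius of gyration: k = √(I/A) = √(276 624 / 1347.74) = 14.3265 mm.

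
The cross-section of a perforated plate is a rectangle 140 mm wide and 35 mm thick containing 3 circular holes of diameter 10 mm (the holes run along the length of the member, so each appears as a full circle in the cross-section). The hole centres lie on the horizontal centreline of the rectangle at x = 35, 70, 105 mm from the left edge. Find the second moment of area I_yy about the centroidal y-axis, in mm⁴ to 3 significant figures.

I_yy ≈ 7.81 × 10⁶ mm⁴

Break the section into simple shapes (no overlaps), measuring from the bottom-left corner of the bounding box.
Plate: 140 × 35, A = 4 900 mm², x = 70 mm, Ī = 8 003 333 mm⁴.
Hole 1 (subtracted): ⌀10, A = 78.54 mm², x = 35 mm, Ī = 490.87 mm⁴.
Hole 2 (subtracted): ⌀10, A = 78.54 mm², x = 70 mm, Ī = 490.87 mm⁴.
Hole 3 (subtracted): ⌀10, A = 78.54 mm², x = 105 mm, Ī = 490.87 mm⁴.
By symmetry the centroid is at mid-width, x̄ = 70 mm.
Transfer each piece to the centroidal y-axis using Ī + A·d² with d = x − 70:
  plate: d = 0 mm → contributes +8 003 333 mm⁴
  hole 1: d = -35 mm → contributes −96 702 mm⁴
  hole 2: d = 0 mm → contributes −490.87 mm⁴
  hole 3: d = 35 mm → contributes −96 702 mm⁴
Total I = 7 809 438 mm⁴.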